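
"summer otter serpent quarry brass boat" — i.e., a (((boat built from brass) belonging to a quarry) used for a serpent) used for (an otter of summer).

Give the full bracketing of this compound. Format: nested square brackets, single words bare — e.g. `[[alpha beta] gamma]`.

The outermost head in the paraphrase is "boat" (specifically "serpent quarry brass boat"), modified by "summer otter".
Within "summer otter", the head is "otter" and the modifier is "summer".
Within "serpent quarry brass boat", the head is "boat" (specifically "quarry brass boat") and the modifier is "serpent".
Within "quarry brass boat", the head is "boat" (specifically "brass boat") and the modifier is "quarry".
Within "brass boat", the head is "boat" and the modifier is "brass".
Assembled: [[summer otter] [serpent [quarry [brass boat]]]].

[[summer otter] [serpent [quarry [brass boat]]]]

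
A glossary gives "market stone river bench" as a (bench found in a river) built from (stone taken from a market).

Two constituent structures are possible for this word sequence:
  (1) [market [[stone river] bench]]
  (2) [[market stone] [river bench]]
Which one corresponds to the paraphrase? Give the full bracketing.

The paraphrase's head is the "bench" part ("river bench"); its modifier is "market stone".
That top-level split, carried through the inner groups, gives [[market stone] [river bench]].

[[market stone] [river bench]]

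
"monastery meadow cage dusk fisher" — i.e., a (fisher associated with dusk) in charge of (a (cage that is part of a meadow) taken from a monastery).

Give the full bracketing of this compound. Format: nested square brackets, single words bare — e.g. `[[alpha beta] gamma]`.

[[monastery [meadow cage]] [dusk fisher]]

Overall it is a kind of fisher (specifically "dusk fisher"); the modifier is "monastery meadow cage".
Within "monastery meadow cage", the head is "cage" (specifically "meadow cage") and the modifier is "monastery".
Within "meadow cage", the head is "cage" and the modifier is "meadow".
Within "dusk fisher", the head is "fisher" and the modifier is "dusk".
Assembled: [[monastery [meadow cage]] [dusk fisher]].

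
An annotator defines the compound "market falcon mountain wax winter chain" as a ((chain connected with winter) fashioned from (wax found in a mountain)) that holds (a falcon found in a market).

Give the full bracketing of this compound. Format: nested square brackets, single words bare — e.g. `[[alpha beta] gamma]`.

Overall it is a kind of chain (specifically "mountain wax winter chain"); the modifier is "market falcon".
Inside "market falcon": head "falcon", modifier "market".
Inside "mountain wax winter chain": head "chain" (specifically "winter chain"), modifier "mountain wax".
Inside "mountain wax": head "wax", modifier "mountain".
Inside "winter chain": head "chain", modifier "winter".
Putting it together: [[market falcon] [[mountain wax] [winter chain]]].

[[market falcon] [[mountain wax] [winter chain]]]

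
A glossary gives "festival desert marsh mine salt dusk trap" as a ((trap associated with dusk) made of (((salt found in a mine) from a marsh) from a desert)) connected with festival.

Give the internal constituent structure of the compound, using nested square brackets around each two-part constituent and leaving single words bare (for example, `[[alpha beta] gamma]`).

The outermost head in the paraphrase is "trap" (specifically "desert marsh mine salt dusk trap"), modified by "festival".
"desert marsh mine salt dusk trap" → head "trap" (specifically "dusk trap"), modifier "desert marsh mine salt".
"desert marsh mine salt" → head "salt" (specifically "marsh mine salt"), modifier "desert".
"marsh mine salt" → head "salt" (specifically "mine salt"), modifier "marsh".
"mine salt" → head "salt", modifier "mine".
"dusk trap" → head "trap", modifier "dusk".
Putting it together: [festival [[desert [marsh [mine salt]]] [dusk trap]]].

[festival [[desert [marsh [mine salt]]] [dusk trap]]]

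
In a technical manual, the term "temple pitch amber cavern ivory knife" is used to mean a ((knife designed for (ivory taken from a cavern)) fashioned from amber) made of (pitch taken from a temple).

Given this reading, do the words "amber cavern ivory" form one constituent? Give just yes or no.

The top-level split is [temple pitch] [amber cavern ivory knife]; the full structure is [[temple pitch] [amber [[cavern ivory] knife]]].
"amber cavern ivory" straddles a constituent boundary, so it is not a single unit.

no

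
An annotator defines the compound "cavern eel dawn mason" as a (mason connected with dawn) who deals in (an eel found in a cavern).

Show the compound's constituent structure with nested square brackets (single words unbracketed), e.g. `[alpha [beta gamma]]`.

[[cavern eel] [dawn mason]]

Whole compound: head "mason" (specifically "dawn mason"), modifier "cavern eel".
Within "cavern eel", the head is "eel" and the modifier is "cavern".
Within "dawn mason", the head is "mason" and the modifier is "dawn".
So the structure is [[cavern eel] [dawn mason]].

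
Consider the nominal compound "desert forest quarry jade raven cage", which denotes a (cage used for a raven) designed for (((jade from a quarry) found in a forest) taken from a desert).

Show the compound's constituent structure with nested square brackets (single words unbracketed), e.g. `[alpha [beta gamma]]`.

[[desert [forest [quarry jade]]] [raven cage]]

Overall it is a kind of cage (specifically "raven cage"); the modifier is "desert forest quarry jade".
"desert forest quarry jade" → head "jade" (specifically "forest quarry jade"), modifier "desert".
"forest quarry jade" → head "jade" (specifically "quarry jade"), modifier "forest".
"quarry jade" → head "jade", modifier "quarry".
"raven cage" → head "cage", modifier "raven".
Assembled: [[desert [forest [quarry jade]]] [raven cage]].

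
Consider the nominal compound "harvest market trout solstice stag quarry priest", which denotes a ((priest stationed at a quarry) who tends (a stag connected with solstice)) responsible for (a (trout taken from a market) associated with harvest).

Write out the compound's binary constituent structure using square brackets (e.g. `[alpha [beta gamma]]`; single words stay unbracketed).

[[harvest [market trout]] [[solstice stag] [quarry priest]]]

At the top level: head "priest" (specifically "solstice stag quarry priest"); modifier "harvest market trout".
Inside "harvest market trout": head "trout" (specifically "market trout"), modifier "harvest".
Inside "market trout": head "trout", modifier "market".
Inside "solstice stag quarry priest": head "priest" (specifically "quarry priest"), modifier "solstice stag".
Inside "solstice stag": head "stag", modifier "solstice".
Inside "quarry priest": head "priest", modifier "quarry".
So the structure is [[harvest [market trout]] [[solstice stag] [quarry priest]]].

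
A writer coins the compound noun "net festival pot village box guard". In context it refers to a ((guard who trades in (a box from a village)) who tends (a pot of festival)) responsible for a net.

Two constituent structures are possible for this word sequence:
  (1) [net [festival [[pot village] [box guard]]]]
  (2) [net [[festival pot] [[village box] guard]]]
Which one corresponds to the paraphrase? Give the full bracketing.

[net [[festival pot] [[village box] guard]]]

The paraphrase's head is the "guard" part ("festival pot village box guard"); its modifier is "net".
That top-level split, carried through the inner groups, gives [net [[festival pot] [[village box] guard]]].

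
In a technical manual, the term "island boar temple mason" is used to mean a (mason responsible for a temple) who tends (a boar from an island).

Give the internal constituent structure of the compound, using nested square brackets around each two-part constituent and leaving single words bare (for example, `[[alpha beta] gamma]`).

[[island boar] [temple mason]]

Whole compound: head "mason" (specifically "temple mason"), modifier "island boar".
Within "island boar", the head is "boar" and the modifier is "island".
Within "temple mason", the head is "mason" and the modifier is "temple".
Putting it together: [[island boar] [temple mason]].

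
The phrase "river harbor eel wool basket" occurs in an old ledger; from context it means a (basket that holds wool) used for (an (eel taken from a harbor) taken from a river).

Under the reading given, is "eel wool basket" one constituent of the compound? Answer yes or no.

no

The top-level split is [river harbor eel] [wool basket]; the full structure is [[river [harbor eel]] [wool basket]].
"eel wool basket" straddles a constituent boundary, so it is not a single unit.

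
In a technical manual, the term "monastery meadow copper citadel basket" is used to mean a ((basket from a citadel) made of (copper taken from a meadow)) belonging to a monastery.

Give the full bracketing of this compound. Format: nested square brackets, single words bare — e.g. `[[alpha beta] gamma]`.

[monastery [[meadow copper] [citadel basket]]]

At the top level: head "basket" (specifically "meadow copper citadel basket"); modifier "monastery".
Within "meadow copper citadel basket", the head is "basket" (specifically "citadel basket") and the modifier is "meadow copper".
Within "meadow copper", the head is "copper" and the modifier is "meadow".
Within "citadel basket", the head is "basket" and the modifier is "citadel".
Assembled: [monastery [[meadow copper] [citadel basket]]].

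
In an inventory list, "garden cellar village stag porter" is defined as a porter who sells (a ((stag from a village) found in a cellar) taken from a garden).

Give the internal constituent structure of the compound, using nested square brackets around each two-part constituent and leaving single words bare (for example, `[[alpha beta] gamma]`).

Whole compound: head "porter", modifier "garden cellar village stag".
Within "garden cellar village stag", the head is "stag" (specifically "cellar village stag") and the modifier is "garden".
Within "cellar village stag", the head is "stag" (specifically "village stag") and the modifier is "cellar".
Within "village stag", the head is "stag" and the modifier is "village".
So the structure is [[garden [cellar [village stag]]] porter].

[[garden [cellar [village stag]]] porter]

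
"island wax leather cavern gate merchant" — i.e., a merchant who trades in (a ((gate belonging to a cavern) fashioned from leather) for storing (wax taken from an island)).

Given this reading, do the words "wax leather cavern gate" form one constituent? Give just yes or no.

no

The top-level split is [island wax leather cavern gate] [merchant]; the full structure is [[[island wax] [leather [cavern gate]]] merchant].
"wax leather cavern gate" straddles a constituent boundary, so it is not a single unit.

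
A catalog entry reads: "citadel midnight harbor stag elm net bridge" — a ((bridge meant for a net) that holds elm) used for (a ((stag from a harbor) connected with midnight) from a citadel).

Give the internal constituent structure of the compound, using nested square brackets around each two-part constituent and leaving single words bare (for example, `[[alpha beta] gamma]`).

Whole compound: head "bridge" (specifically "elm net bridge"), modifier "citadel midnight harbor stag".
Inside "citadel midnight harbor stag": head "stag" (specifically "midnight harbor stag"), modifier "citadel".
Inside "midnight harbor stag": head "stag" (specifically "harbor stag"), modifier "midnight".
Inside "harbor stag": head "stag", modifier "harbor".
Inside "elm net bridge": head "bridge" (specifically "net bridge"), modifier "elm".
Inside "net bridge": head "bridge", modifier "net".
So the structure is [[citadel [midnight [harbor stag]]] [elm [net bridge]]].

[[citadel [midnight [harbor stag]]] [elm [net bridge]]]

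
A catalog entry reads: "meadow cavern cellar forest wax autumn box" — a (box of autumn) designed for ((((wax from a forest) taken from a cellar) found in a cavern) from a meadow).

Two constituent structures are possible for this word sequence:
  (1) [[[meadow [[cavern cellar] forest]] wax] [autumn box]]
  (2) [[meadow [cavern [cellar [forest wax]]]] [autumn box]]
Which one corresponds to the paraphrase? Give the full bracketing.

[[meadow [cavern [cellar [forest wax]]]] [autumn box]]

The paraphrase's head is the "box" part ("autumn box"); its modifier is "meadow cavern cellar forest wax".
That top-level split, carried through the inner groups, gives [[meadow [cavern [cellar [forest wax]]]] [autumn box]].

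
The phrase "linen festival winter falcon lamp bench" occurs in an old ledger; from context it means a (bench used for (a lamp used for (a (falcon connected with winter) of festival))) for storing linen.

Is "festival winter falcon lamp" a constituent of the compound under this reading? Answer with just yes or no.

yes

The paraphrase groups the words so that "festival winter falcon lamp" is one unit: it corresponds to a single parenthesized sub-phrase.
The full structure is [linen [[[festival [winter falcon]] lamp] bench]], in which [festival winter falcon lamp] is a constituent.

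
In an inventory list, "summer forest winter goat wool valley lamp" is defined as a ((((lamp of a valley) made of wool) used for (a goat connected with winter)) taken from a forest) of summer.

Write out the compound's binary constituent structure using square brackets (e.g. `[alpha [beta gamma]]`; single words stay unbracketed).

[summer [forest [[winter goat] [wool [valley lamp]]]]]

Overall it is a kind of lamp (specifically "forest winter goat wool valley lamp"); the modifier is "summer".
Within "forest winter goat wool valley lamp", the head is "lamp" (specifically "winter goat wool valley lamp") and the modifier is "forest".
Within "winter goat wool valley lamp", the head is "lamp" (specifically "wool valley lamp") and the modifier is "winter goat".
Within "winter goat", the head is "goat" and the modifier is "winter".
Within "wool valley lamp", the head is "lamp" (specifically "valley lamp") and the modifier is "wool".
Within "valley lamp", the head is "lamp" and the modifier is "valley".
So the structure is [summer [forest [[winter goat] [wool [valley lamp]]]]].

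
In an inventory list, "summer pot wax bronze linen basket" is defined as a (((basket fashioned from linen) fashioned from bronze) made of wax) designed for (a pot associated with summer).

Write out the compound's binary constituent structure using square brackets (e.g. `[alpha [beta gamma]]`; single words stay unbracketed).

At the top level: head "basket" (specifically "wax bronze linen basket"); modifier "summer pot".
"summer pot" → head "pot", modifier "summer".
"wax bronze linen basket" → head "basket" (specifically "bronze linen basket"), modifier "wax".
"bronze linen basket" → head "basket" (specifically "linen basket"), modifier "bronze".
"linen basket" → head "basket", modifier "linen".
Assembled: [[summer pot] [wax [bronze [linen basket]]]].

[[summer pot] [wax [bronze [linen basket]]]]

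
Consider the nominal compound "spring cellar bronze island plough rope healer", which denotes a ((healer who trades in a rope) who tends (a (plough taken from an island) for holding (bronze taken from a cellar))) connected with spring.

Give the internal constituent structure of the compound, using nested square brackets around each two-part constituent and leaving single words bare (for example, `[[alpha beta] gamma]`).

At the top level: head "healer" (specifically "cellar bronze island plough rope healer"); modifier "spring".
"cellar bronze island plough rope healer" → head "healer" (specifically "rope healer"), modifier "cellar bronze island plough".
"cellar bronze island plough" → head "plough" (specifically "island plough"), modifier "cellar bronze".
"cellar bronze" → head "bronze", modifier "cellar".
"island plough" → head "plough", modifier "island".
"rope healer" → head "healer", modifier "rope".
Putting it together: [spring [[[cellar bronze] [island plough]] [rope healer]]].

[spring [[[cellar bronze] [island plough]] [rope healer]]]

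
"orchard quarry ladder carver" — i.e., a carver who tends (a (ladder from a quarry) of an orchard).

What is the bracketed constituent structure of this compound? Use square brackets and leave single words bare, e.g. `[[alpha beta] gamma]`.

[[orchard [quarry ladder]] carver]

Whole compound: head "carver", modifier "orchard quarry ladder".
Inside "orchard quarry ladder": head "ladder" (specifically "quarry ladder"), modifier "orchard".
Inside "quarry ladder": head "ladder", modifier "quarry".
So the structure is [[orchard [quarry ladder]] carver].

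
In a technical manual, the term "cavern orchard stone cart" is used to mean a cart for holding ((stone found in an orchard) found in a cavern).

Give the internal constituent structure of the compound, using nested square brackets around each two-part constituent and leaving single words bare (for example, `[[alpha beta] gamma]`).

Whole compound: head "cart", modifier "cavern orchard stone".
"cavern orchard stone" → head "stone" (specifically "orchard stone"), modifier "cavern".
"orchard stone" → head "stone", modifier "orchard".
Putting it together: [[cavern [orchard stone]] cart].

[[cavern [orchard stone]] cart]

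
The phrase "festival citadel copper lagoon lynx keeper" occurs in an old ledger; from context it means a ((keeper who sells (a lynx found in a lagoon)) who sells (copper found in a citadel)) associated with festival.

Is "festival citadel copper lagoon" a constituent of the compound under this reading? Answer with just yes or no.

The top-level split is [festival] [citadel copper lagoon lynx keeper]; the full structure is [festival [[citadel copper] [[lagoon lynx] keeper]]].
"festival citadel copper lagoon" straddles a constituent boundary, so it is not a single unit.

no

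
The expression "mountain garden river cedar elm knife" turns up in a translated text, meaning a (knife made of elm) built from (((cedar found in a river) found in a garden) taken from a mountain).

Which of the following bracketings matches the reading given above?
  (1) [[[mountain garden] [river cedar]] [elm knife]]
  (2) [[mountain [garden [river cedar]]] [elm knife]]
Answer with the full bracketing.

[[mountain [garden [river cedar]]] [elm knife]]

The paraphrase's head is the "knife" part ("elm knife"); its modifier is "mountain garden river cedar".
That top-level split, carried through the inner groups, gives [[mountain [garden [river cedar]]] [elm knife]].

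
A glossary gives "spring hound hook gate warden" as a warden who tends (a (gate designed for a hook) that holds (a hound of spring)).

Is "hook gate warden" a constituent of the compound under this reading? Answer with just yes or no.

The top-level split is [spring hound hook gate] [warden]; the full structure is [[[spring hound] [hook gate]] warden].
"hook gate warden" straddles a constituent boundary, so it is not a single unit.

no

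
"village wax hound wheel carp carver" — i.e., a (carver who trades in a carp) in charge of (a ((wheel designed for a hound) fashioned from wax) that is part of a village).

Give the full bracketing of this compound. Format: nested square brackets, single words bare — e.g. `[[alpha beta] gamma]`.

[[village [wax [hound wheel]]] [carp carver]]

Overall it is a kind of carver (specifically "carp carver"); the modifier is "village wax hound wheel".
"village wax hound wheel" → head "wheel" (specifically "wax hound wheel"), modifier "village".
"wax hound wheel" → head "wheel" (specifically "hound wheel"), modifier "wax".
"hound wheel" → head "wheel", modifier "hound".
"carp carver" → head "carver", modifier "carp".
Putting it together: [[village [wax [hound wheel]]] [carp carver]].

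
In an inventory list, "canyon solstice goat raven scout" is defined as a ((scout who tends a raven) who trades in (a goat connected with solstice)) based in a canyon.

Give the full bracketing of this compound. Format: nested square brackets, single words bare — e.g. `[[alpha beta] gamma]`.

[canyon [[solstice goat] [raven scout]]]

At the top level: head "scout" (specifically "solstice goat raven scout"); modifier "canyon".
"solstice goat raven scout" → head "scout" (specifically "raven scout"), modifier "solstice goat".
"solstice goat" → head "goat", modifier "solstice".
"raven scout" → head "scout", modifier "raven".
Assembled: [canyon [[solstice goat] [raven scout]]].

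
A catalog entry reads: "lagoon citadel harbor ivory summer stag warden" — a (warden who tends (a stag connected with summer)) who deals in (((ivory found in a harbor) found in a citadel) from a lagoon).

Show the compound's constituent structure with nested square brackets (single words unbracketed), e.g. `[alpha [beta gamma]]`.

The outermost head in the paraphrase is "warden" (specifically "summer stag warden"), modified by "lagoon citadel harbor ivory".
Inside "lagoon citadel harbor ivory": head "ivory" (specifically "citadel harbor ivory"), modifier "lagoon".
Inside "citadel harbor ivory": head "ivory" (specifically "harbor ivory"), modifier "citadel".
Inside "harbor ivory": head "ivory", modifier "harbor".
Inside "summer stag warden": head "warden", modifier "summer stag".
Inside "summer stag": head "stag", modifier "summer".
Putting it together: [[lagoon [citadel [harbor ivory]]] [[summer stag] warden]].

[[lagoon [citadel [harbor ivory]]] [[summer stag] warden]]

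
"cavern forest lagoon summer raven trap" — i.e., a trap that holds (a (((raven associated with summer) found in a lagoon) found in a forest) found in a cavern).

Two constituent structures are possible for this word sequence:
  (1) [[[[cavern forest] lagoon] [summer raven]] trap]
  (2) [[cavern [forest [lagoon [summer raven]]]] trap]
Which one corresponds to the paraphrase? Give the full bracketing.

[[cavern [forest [lagoon [summer raven]]]] trap]

The paraphrase's head is the "trap" part ("trap"); its modifier is "cavern forest lagoon summer raven".
That top-level split, carried through the inner groups, gives [[cavern [forest [lagoon [summer raven]]]] trap].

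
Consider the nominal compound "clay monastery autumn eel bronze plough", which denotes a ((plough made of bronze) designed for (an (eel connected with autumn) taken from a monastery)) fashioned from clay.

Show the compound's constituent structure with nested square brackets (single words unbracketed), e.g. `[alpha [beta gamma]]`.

At the top level: head "plough" (specifically "monastery autumn eel bronze plough"); modifier "clay".
Within "monastery autumn eel bronze plough", the head is "plough" (specifically "bronze plough") and the modifier is "monastery autumn eel".
Within "monastery autumn eel", the head is "eel" (specifically "autumn eel") and the modifier is "monastery".
Within "autumn eel", the head is "eel" and the modifier is "autumn".
Within "bronze plough", the head is "plough" and the modifier is "bronze".
Assembled: [clay [[monastery [autumn eel]] [bronze plough]]].

[clay [[monastery [autumn eel]] [bronze plough]]]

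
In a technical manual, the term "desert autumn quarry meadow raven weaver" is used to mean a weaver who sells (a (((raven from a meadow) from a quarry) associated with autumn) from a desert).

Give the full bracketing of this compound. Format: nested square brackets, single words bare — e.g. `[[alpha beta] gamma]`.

The outermost head in the paraphrase is "weaver", modified by "desert autumn quarry meadow raven".
Within "desert autumn quarry meadow raven", the head is "raven" (specifically "autumn quarry meadow raven") and the modifier is "desert".
Within "autumn quarry meadow raven", the head is "raven" (specifically "quarry meadow raven") and the modifier is "autumn".
Within "quarry meadow raven", the head is "raven" (specifically "meadow raven") and the modifier is "quarry".
Within "meadow raven", the head is "raven" and the modifier is "meadow".
So the structure is [[desert [autumn [quarry [meadow raven]]]] weaver].

[[desert [autumn [quarry [meadow raven]]]] weaver]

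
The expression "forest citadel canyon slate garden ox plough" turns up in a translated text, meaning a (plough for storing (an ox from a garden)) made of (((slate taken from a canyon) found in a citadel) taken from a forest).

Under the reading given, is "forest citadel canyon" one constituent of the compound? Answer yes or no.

The top-level split is [forest citadel canyon slate] [garden ox plough]; the full structure is [[forest [citadel [canyon slate]]] [[garden ox] plough]].
"forest citadel canyon" straddles a constituent boundary, so it is not a single unit.

no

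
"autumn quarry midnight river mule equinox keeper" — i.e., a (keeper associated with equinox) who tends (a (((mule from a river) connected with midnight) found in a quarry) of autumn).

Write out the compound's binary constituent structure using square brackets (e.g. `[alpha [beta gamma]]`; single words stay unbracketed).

[[autumn [quarry [midnight [river mule]]]] [equinox keeper]]

At the top level: head "keeper" (specifically "equinox keeper"); modifier "autumn quarry midnight river mule".
"autumn quarry midnight river mule" → head "mule" (specifically "quarry midnight river mule"), modifier "autumn".
"quarry midnight river mule" → head "mule" (specifically "midnight river mule"), modifier "quarry".
"midnight river mule" → head "mule" (specifically "river mule"), modifier "midnight".
"river mule" → head "mule", modifier "river".
"equinox keeper" → head "keeper", modifier "equinox".
So the structure is [[autumn [quarry [midnight [river mule]]]] [equinox keeper]].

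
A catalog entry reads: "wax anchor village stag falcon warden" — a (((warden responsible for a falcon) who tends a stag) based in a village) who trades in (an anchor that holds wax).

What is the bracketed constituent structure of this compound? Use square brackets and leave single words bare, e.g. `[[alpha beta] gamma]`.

[[wax anchor] [village [stag [falcon warden]]]]

The outermost head in the paraphrase is "warden" (specifically "village stag falcon warden"), modified by "wax anchor".
"wax anchor" → head "anchor", modifier "wax".
"village stag falcon warden" → head "warden" (specifically "stag falcon warden"), modifier "village".
"stag falcon warden" → head "warden" (specifically "falcon warden"), modifier "stag".
"falcon warden" → head "warden", modifier "falcon".
Putting it together: [[wax anchor] [village [stag [falcon warden]]]].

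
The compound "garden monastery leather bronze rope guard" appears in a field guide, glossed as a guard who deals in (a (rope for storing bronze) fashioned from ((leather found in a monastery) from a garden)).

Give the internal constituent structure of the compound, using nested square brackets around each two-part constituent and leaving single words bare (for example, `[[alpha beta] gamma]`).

At the top level: head "guard"; modifier "garden monastery leather bronze rope".
Inside "garden monastery leather bronze rope": head "rope" (specifically "bronze rope"), modifier "garden monastery leather".
Inside "garden monastery leather": head "leather" (specifically "monastery leather"), modifier "garden".
Inside "monastery leather": head "leather", modifier "monastery".
Inside "bronze rope": head "rope", modifier "bronze".
Assembled: [[[garden [monastery leather]] [bronze rope]] guard].

[[[garden [monastery leather]] [bronze rope]] guard]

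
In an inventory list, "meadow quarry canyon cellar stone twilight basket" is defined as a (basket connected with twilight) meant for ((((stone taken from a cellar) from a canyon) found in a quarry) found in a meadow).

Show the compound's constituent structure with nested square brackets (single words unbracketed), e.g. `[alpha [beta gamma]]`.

Overall it is a kind of basket (specifically "twilight basket"); the modifier is "meadow quarry canyon cellar stone".
Within "meadow quarry canyon cellar stone", the head is "stone" (specifically "quarry canyon cellar stone") and the modifier is "meadow".
Within "quarry canyon cellar stone", the head is "stone" (specifically "canyon cellar stone") and the modifier is "quarry".
Within "canyon cellar stone", the head is "stone" (specifically "cellar stone") and the modifier is "canyon".
Within "cellar stone", the head is "stone" and the modifier is "cellar".
Within "twilight basket", the head is "basket" and the modifier is "twilight".
So the structure is [[meadow [quarry [canyon [cellar stone]]]] [twilight basket]].

[[meadow [quarry [canyon [cellar stone]]]] [twilight basket]]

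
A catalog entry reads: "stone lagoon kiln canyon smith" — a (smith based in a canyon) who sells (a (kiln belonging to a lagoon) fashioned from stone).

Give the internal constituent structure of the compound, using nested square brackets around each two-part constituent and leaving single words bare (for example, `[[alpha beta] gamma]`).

Whole compound: head "smith" (specifically "canyon smith"), modifier "stone lagoon kiln".
"stone lagoon kiln" → head "kiln" (specifically "lagoon kiln"), modifier "stone".
"lagoon kiln" → head "kiln", modifier "lagoon".
"canyon smith" → head "smith", modifier "canyon".
So the structure is [[stone [lagoon kiln]] [canyon smith]].

[[stone [lagoon kiln]] [canyon smith]]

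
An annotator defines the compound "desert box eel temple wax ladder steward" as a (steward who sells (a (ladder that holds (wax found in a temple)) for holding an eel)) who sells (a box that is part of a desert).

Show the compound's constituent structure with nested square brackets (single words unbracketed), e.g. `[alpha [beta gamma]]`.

[[desert box] [[eel [[temple wax] ladder]] steward]]

The outermost head in the paraphrase is "steward" (specifically "eel temple wax ladder steward"), modified by "desert box".
Within "desert box", the head is "box" and the modifier is "desert".
Within "eel temple wax ladder steward", the head is "steward" and the modifier is "eel temple wax ladder".
Within "eel temple wax ladder", the head is "ladder" (specifically "temple wax ladder") and the modifier is "eel".
Within "temple wax ladder", the head is "ladder" and the modifier is "temple wax".
Within "temple wax", the head is "wax" and the modifier is "temple".
Assembled: [[desert box] [[eel [[temple wax] ladder]] steward]].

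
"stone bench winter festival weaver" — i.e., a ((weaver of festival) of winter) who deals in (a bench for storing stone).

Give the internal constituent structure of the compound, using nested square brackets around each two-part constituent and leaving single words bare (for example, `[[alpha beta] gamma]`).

Whole compound: head "weaver" (specifically "winter festival weaver"), modifier "stone bench".
"stone bench" → head "bench", modifier "stone".
"winter festival weaver" → head "weaver" (specifically "festival weaver"), modifier "winter".
"festival weaver" → head "weaver", modifier "festival".
Assembled: [[stone bench] [winter [festival weaver]]].

[[stone bench] [winter [festival weaver]]]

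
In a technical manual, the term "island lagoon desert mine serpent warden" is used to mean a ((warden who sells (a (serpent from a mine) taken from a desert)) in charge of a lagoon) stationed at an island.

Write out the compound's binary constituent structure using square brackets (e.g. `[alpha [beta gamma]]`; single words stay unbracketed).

At the top level: head "warden" (specifically "lagoon desert mine serpent warden"); modifier "island".
"lagoon desert mine serpent warden" → head "warden" (specifically "desert mine serpent warden"), modifier "lagoon".
"desert mine serpent warden" → head "warden", modifier "desert mine serpent".
"desert mine serpent" → head "serpent" (specifically "mine serpent"), modifier "desert".
"mine serpent" → head "serpent", modifier "mine".
Putting it together: [island [lagoon [[desert [mine serpent]] warden]]].

[island [lagoon [[desert [mine serpent]] warden]]]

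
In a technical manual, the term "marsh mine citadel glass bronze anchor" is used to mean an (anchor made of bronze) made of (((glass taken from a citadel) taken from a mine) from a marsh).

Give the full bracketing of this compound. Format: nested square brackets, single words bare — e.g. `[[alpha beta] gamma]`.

[[marsh [mine [citadel glass]]] [bronze anchor]]

The outermost head in the paraphrase is "anchor" (specifically "bronze anchor"), modified by "marsh mine citadel glass".
Inside "marsh mine citadel glass": head "glass" (specifically "mine citadel glass"), modifier "marsh".
Inside "mine citadel glass": head "glass" (specifically "citadel glass"), modifier "mine".
Inside "citadel glass": head "glass", modifier "citadel".
Inside "bronze anchor": head "anchor", modifier "bronze".
So the structure is [[marsh [mine [citadel glass]]] [bronze anchor]].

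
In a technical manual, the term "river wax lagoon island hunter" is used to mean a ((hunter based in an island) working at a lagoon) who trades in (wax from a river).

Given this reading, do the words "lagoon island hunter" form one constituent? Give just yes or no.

The paraphrase groups the words so that "lagoon island hunter" is one unit: it corresponds to a single parenthesized sub-phrase.
The full structure is [[river wax] [lagoon [island hunter]]], in which [lagoon island hunter] is a constituent.

yes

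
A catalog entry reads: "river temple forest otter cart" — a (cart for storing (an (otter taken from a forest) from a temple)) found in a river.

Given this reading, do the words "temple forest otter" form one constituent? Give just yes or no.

The paraphrase groups the words so that "temple forest otter" is one unit: it corresponds to a single parenthesized sub-phrase.
The full structure is [river [[temple [forest otter]] cart]], in which [temple forest otter] is a constituent.

yes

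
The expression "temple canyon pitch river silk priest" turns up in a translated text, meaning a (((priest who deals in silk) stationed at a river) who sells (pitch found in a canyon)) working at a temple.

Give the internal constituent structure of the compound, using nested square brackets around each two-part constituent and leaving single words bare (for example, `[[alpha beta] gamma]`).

[temple [[canyon pitch] [river [silk priest]]]]

Whole compound: head "priest" (specifically "canyon pitch river silk priest"), modifier "temple".
"canyon pitch river silk priest" → head "priest" (specifically "river silk priest"), modifier "canyon pitch".
"canyon pitch" → head "pitch", modifier "canyon".
"river silk priest" → head "priest" (specifically "silk priest"), modifier "river".
"silk priest" → head "priest", modifier "silk".
Assembled: [temple [[canyon pitch] [river [silk priest]]]].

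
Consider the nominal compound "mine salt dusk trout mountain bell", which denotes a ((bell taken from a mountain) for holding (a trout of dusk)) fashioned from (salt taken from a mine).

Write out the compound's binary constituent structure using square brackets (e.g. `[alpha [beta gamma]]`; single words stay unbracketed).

[[mine salt] [[dusk trout] [mountain bell]]]

The outermost head in the paraphrase is "bell" (specifically "dusk trout mountain bell"), modified by "mine salt".
Within "mine salt", the head is "salt" and the modifier is "mine".
Within "dusk trout mountain bell", the head is "bell" (specifically "mountain bell") and the modifier is "dusk trout".
Within "dusk trout", the head is "trout" and the modifier is "dusk".
Within "mountain bell", the head is "bell" and the modifier is "mountain".
Putting it together: [[mine salt] [[dusk trout] [mountain bell]]].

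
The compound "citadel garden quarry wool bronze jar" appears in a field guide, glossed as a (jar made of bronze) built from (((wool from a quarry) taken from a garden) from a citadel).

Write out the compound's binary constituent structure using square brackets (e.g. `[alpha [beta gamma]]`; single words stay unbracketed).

Overall it is a kind of jar (specifically "bronze jar"); the modifier is "citadel garden quarry wool".
"citadel garden quarry wool" → head "wool" (specifically "garden quarry wool"), modifier "citadel".
"garden quarry wool" → head "wool" (specifically "quarry wool"), modifier "garden".
"quarry wool" → head "wool", modifier "quarry".
"bronze jar" → head "jar", modifier "bronze".
So the structure is [[citadel [garden [quarry wool]]] [bronze jar]].

[[citadel [garden [quarry wool]]] [bronze jar]]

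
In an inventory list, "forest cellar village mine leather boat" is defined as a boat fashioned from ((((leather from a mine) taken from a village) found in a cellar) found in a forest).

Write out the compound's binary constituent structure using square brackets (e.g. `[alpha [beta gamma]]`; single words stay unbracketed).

[[forest [cellar [village [mine leather]]]] boat]

At the top level: head "boat"; modifier "forest cellar village mine leather".
Within "forest cellar village mine leather", the head is "leather" (specifically "cellar village mine leather") and the modifier is "forest".
Within "cellar village mine leather", the head is "leather" (specifically "village mine leather") and the modifier is "cellar".
Within "village mine leather", the head is "leather" (specifically "mine leather") and the modifier is "village".
Within "mine leather", the head is "leather" and the modifier is "mine".
So the structure is [[forest [cellar [village [mine leather]]]] boat].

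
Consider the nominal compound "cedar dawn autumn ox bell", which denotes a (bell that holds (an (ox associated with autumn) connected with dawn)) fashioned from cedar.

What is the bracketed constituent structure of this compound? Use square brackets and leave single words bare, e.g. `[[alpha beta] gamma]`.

Whole compound: head "bell" (specifically "dawn autumn ox bell"), modifier "cedar".
Within "dawn autumn ox bell", the head is "bell" and the modifier is "dawn autumn ox".
Within "dawn autumn ox", the head is "ox" (specifically "autumn ox") and the modifier is "dawn".
Within "autumn ox", the head is "ox" and the modifier is "autumn".
Putting it together: [cedar [[dawn [autumn ox]] bell]].

[cedar [[dawn [autumn ox]] bell]]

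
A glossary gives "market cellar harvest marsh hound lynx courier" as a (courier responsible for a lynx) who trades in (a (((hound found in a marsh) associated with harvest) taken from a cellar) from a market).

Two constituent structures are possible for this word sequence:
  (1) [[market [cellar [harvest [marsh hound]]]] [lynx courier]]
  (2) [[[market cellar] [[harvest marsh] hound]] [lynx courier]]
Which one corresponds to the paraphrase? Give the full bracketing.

[[market [cellar [harvest [marsh hound]]]] [lynx courier]]

The paraphrase's head is the "courier" part ("lynx courier"); its modifier is "market cellar harvest marsh hound".
That top-level split, carried through the inner groups, gives [[market [cellar [harvest [marsh hound]]]] [lynx courier]].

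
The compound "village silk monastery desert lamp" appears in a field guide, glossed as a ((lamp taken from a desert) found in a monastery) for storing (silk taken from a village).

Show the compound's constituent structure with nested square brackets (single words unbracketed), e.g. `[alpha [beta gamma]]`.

[[village silk] [monastery [desert lamp]]]

The outermost head in the paraphrase is "lamp" (specifically "monastery desert lamp"), modified by "village silk".
Within "village silk", the head is "silk" and the modifier is "village".
Within "monastery desert lamp", the head is "lamp" (specifically "desert lamp") and the modifier is "monastery".
Within "desert lamp", the head is "lamp" and the modifier is "desert".
So the structure is [[village silk] [monastery [desert lamp]]].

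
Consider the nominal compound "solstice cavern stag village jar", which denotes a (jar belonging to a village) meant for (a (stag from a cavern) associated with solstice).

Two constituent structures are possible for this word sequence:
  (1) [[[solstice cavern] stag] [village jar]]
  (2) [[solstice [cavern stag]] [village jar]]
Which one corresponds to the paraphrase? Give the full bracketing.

[[solstice [cavern stag]] [village jar]]

The paraphrase's head is the "jar" part ("village jar"); its modifier is "solstice cavern stag".
That top-level split, carried through the inner groups, gives [[solstice [cavern stag]] [village jar]].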